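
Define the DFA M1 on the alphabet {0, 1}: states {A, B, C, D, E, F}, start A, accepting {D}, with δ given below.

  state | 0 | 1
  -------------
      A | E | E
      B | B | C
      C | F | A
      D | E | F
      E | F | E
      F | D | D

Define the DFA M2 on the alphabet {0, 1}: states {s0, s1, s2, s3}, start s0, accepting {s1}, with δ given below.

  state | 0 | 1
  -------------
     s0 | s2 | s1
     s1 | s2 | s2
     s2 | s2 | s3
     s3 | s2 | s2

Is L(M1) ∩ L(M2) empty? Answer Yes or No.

Exploring the product automaton M1 × M2 from the start pair (A, s0), following both machines on each input symbol, reaches 8 state pairs: (A, s0), (E, s2), (E, s1), (F, s2), (E, s3), (D, s2), (D, s3), (F, s3).
M1 accepts in {D} and M2 accepts in {s1}; no reachable pair has both components accepting, so no string drives both machines to acceptance simultaneously and L(M1) ∩ L(M2) = ∅.
So no string is accepted by both, and the intersection is empty.

Yes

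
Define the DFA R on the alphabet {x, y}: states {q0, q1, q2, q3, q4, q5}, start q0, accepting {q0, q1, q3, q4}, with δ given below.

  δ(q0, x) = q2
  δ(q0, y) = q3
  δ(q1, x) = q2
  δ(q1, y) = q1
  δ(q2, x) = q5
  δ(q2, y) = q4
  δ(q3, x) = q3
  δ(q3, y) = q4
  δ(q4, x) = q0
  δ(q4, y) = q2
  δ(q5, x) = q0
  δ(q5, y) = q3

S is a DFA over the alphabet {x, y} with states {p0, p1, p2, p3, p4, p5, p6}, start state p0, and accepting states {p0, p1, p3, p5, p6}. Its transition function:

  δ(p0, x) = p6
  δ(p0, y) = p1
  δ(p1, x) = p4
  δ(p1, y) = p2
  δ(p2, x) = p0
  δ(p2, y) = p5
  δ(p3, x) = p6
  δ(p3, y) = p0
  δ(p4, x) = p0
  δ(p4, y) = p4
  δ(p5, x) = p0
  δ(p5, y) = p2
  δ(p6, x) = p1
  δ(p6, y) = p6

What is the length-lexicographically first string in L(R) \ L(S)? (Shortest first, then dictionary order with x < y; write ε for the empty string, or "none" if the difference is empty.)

The string yx is accepted by R but not by S.
No shorter string lies in the difference, and yx is the lexicographically first length-2 string in L(R) \ L(S).

yx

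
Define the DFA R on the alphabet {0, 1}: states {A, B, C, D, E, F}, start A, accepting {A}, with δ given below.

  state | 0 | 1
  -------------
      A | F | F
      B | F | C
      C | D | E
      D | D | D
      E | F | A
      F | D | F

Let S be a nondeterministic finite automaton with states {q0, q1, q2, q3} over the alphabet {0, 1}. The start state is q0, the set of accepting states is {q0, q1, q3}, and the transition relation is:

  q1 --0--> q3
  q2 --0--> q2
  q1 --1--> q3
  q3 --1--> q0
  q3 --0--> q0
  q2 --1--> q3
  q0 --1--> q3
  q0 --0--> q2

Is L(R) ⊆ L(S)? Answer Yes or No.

Yes

Exploring the product automaton R × S from the start pair (A, q0), following both machines on each input symbol, reaches 7 state pairs: (A, q0), (F, q2), (F, q3), (D, q2), (D, q0), (F, q0), (D, q3).
R accepts in {A} and S accepts in {q0, q1, q3}. The reachable pairs whose R-component is accepting are (A, q0); in each of them the S-component is accepting too, so the product for L(R) \ L(S) (R-component accepting, S-component rejecting) has no reachable accepting pair and the difference is empty.
Hence every string in L(R) is also in L(S).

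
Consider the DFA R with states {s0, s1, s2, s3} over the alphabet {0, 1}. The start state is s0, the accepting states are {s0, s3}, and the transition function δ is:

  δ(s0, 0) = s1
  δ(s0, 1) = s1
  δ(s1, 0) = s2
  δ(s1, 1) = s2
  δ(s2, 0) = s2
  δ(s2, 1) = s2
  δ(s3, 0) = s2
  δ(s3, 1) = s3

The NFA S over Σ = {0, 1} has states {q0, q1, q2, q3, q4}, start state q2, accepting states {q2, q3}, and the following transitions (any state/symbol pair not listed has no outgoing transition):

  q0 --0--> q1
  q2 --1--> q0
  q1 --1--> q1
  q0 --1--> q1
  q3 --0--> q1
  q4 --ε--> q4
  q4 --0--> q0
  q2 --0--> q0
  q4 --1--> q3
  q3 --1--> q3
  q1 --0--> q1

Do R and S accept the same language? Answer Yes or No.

Yes

Exploring the product automaton R × S from the start pair (s0, q2), following both machines on each input symbol, reaches 3 state pairs: (s0, q2), (s1, q0), (s2, q1).
R accepts in {s0, s3} and S accepts in {q2, q3}. In every reachable pair the two components are either both accepting — (s0, q2) — or both non-accepting, so no string is accepted by exactly one of the machines: L(R) \ L(S) and L(S) \ L(R) are both empty.
Hence every string is accepted by R iff it is accepted by S, and the two languages coincide.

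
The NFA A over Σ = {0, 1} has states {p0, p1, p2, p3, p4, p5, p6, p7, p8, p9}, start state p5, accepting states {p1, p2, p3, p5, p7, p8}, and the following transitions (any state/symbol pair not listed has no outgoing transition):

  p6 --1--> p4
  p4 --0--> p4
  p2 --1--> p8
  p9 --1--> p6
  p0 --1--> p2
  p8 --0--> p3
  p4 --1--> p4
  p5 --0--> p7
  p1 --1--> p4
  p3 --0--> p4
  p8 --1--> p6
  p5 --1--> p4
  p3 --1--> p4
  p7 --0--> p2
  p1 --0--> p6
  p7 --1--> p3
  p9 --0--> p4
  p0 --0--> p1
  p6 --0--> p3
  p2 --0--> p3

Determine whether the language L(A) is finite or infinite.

The useful states (reachable from p5 and able to reach an accepting state) are {p2, p3, p5, p6, p7, p8}.
Restricted to these states the transition graph has no cycle, so every accepting path has bounded length and L is finite.

finite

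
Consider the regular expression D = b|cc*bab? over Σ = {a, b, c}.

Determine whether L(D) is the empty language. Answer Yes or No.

The string b matches the expression, so it belongs to L(D).
Since L(D) contains at least one string, it is not empty.

No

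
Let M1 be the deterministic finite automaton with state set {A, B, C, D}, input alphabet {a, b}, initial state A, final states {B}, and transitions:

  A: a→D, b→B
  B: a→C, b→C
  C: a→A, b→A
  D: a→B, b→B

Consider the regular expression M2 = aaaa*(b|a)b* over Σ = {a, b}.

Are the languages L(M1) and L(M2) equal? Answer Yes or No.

The string b is accepted by M1 but rejected by M2.
So L(M1) ≠ L(M2).

No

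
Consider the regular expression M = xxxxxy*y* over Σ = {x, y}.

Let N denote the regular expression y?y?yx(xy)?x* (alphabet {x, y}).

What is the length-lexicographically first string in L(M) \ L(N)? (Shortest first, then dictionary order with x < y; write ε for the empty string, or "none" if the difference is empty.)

xxxxx

The string xxxxx is accepted by M but not by N.
No shorter string lies in the difference, and xxxxx is the lexicographically first length-5 string in L(M) \ L(N).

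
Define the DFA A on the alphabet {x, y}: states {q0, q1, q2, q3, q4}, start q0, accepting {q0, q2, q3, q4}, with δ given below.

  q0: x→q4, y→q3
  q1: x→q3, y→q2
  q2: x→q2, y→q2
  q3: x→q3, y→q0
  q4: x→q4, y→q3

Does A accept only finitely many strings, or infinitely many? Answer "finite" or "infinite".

infinite

State q0 is reachable from the start and can reach an accepting state, and it lies on the cycle q0 → q3 → q0.
Traversing that cycle any number of times yields accepted strings of unbounded length, so the language is infinite.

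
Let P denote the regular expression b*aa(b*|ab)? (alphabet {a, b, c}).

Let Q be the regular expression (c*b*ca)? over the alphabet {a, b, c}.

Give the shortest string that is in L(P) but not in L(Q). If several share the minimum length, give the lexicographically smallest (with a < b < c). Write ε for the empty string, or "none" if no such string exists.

The string aa is accepted by P but not by Q.
No shorter string lies in the difference, and aa is the lexicographically first length-2 string in L(P) \ L(Q).

aa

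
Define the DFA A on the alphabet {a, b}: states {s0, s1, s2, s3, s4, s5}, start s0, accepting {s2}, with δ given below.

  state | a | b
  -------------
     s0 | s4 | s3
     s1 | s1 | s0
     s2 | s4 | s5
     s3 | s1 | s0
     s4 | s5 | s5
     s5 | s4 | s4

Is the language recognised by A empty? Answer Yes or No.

Yes

The states reachable from the start state are {s0, s1, s3, s4, s5}.
None of the accepting states {s2} is reachable, so no string is accepted and L(A) = ∅.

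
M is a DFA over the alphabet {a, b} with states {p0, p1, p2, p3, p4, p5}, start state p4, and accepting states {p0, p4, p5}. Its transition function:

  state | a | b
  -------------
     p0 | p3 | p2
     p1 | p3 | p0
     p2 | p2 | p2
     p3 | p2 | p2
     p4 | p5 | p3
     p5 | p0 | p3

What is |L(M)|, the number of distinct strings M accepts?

3

The useful subgraph on states {p0, p4, p5} is acyclic, so L(M) is finite; the longest accepting path visits 3 useful states, giving maximum string length 2.
Counting accepting paths from p4 by length: 1 of length 0, 1 of length 1, 1 of length 2. Total 3.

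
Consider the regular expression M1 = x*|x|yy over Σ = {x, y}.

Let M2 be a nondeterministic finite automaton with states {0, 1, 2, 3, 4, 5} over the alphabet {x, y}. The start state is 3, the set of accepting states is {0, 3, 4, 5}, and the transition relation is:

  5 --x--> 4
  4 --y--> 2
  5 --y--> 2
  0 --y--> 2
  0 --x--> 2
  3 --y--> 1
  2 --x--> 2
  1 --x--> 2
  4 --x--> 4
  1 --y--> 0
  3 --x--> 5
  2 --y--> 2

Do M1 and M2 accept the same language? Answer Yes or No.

Yes

Converting the expression M1 to a DFA (subset construction, then merging equivalent states) gives the minimal DFA with states {r0, r1, r2, r3, r4}, start state r0, accepting states {r0, r1, r4} and transitions r0: x→r1, y→r2; r1: x→r1, y→r3; r2: x→r3, y→r4; r3: x→r3, y→r3; r4: x→r3, y→r3.
Exploring the product automaton M1 × M2 from the start pair (r0, 3), following both machines on each input symbol, reaches 6 state pairs: (r0, 3), (r1, 5), (r2, 1), (r1, 4), (r3, 2), (r4, 0).
M1 accepts in {r0, r1, r4} and M2 accepts in {0, 3, 4, 5}. In every reachable pair the two components are either both accepting — (r0, 3), (r1, 5), (r1, 4), (r4, 0) — or both non-accepting, so no string is accepted by exactly one of the machines: L(M1) \ L(M2) and L(M2) \ L(M1) are both empty.
Hence every string is accepted by M1 iff it is accepted by M2, and the two languages coincide.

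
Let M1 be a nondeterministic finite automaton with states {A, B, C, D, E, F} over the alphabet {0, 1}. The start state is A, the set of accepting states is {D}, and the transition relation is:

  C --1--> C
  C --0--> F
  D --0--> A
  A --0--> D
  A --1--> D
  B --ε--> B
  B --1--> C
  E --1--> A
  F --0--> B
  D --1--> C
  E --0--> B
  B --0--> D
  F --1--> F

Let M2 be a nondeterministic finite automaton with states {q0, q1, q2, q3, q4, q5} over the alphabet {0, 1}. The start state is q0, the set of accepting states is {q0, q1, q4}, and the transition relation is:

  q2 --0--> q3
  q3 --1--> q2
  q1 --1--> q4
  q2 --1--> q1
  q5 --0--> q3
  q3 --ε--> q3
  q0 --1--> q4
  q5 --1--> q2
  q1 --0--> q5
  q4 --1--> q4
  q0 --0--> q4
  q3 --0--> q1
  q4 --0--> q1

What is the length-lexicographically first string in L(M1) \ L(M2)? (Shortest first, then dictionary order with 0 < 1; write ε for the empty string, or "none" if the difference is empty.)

The string 000 is accepted by M1 but not by M2.
No shorter string lies in the difference, and 000 is the lexicographically first length-3 string in L(M1) \ L(M2).

000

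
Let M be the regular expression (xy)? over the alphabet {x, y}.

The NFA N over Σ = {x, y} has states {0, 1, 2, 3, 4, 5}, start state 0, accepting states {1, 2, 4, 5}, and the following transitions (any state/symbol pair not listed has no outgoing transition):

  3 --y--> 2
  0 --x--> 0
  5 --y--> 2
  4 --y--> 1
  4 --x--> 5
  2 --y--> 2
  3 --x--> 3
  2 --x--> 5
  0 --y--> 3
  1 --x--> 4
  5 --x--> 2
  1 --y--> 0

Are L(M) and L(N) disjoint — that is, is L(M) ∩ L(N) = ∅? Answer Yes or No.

Converting the expression M to a DFA (subset construction, then merging equivalent states) gives the minimal DFA with states {m0, m1, m2, m3}, start state m0, accepting states {m0, m3} and transitions m0: x→m1, y→m2; m1: x→m2, y→m3; m2: x→m2, y→m2; m3: x→m2, y→m2.
Exploring the product automaton M × N from the start pair (m0, 0), following both machines on each input symbol, reaches 7 state pairs: (m0, 0), (m1, 0), (m2, 3), (m2, 0), (m3, 3), (m2, 2), (m2, 5).
M accepts in {m0, m3} and N accepts in {1, 2, 4, 5}; no reachable pair has both components accepting, so no string drives both machines to acceptance simultaneously and L(M) ∩ L(N) = ∅.
So no string is accepted by both, and the intersection is empty.

Yes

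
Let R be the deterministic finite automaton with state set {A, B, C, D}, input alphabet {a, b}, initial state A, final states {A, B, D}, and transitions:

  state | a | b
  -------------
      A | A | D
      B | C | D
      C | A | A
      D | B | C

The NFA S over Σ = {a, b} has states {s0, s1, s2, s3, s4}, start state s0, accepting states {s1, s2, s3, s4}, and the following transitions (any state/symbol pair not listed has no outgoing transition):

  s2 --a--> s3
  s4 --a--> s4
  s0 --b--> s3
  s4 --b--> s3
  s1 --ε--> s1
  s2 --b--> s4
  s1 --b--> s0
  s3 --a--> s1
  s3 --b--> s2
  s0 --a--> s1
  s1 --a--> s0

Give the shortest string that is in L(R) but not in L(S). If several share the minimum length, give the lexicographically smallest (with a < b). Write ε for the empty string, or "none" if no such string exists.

ε

The empty string ε is accepted by R but not by S.
Since ε is the unique shortest string, it is the required witness.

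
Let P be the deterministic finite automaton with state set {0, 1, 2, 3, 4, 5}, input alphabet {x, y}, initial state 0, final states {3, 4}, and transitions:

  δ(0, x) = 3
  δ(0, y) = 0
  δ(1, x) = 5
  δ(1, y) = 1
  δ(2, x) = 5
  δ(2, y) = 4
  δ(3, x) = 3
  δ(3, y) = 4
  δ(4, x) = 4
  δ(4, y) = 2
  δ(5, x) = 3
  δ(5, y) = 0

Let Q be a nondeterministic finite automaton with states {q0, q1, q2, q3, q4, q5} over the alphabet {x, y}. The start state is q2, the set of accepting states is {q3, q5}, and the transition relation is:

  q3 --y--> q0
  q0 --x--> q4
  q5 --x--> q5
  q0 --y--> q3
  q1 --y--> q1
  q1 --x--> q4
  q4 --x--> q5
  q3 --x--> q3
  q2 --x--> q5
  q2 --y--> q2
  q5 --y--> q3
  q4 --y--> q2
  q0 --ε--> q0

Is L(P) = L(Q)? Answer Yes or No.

Exploring the product automaton P × Q from the start pair (0, q2), following both machines on each input symbol, reaches 5 state pairs: (0, q2), (3, q5), (4, q3), (2, q0), (5, q4).
P accepts in {3, 4} and Q accepts in {q3, q5}. In every reachable pair the two components are either both accepting — (3, q5), (4, q3) — or both non-accepting, so no string is accepted by exactly one of the machines: L(P) \ L(Q) and L(Q) \ L(P) are both empty.
Hence every string is accepted by P iff it is accepted by Q, and the two languages coincide.

Yes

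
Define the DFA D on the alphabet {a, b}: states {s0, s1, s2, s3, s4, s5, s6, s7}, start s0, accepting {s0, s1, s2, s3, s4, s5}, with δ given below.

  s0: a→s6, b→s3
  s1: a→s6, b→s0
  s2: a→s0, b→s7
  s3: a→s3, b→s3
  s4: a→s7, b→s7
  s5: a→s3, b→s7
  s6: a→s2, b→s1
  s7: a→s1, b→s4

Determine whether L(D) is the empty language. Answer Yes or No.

The empty string ε is accepted: the run s0 ends in the accepting state s0.
Since at least one string is accepted, L(D) is not empty.

No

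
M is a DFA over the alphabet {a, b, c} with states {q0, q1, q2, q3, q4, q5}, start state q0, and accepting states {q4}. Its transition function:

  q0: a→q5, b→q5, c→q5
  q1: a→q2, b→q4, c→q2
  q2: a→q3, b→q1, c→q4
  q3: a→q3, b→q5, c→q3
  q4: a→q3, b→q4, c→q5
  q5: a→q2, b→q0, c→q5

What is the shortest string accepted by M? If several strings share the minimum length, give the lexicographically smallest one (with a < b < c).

A breadth-first search from q0 reaches an accepting state first via the path q0 → q5 → q2 → q4 on input aac.
No string of length < 3 is accepted (BFS exhausts all shorter strings without reaching an accepting state), and aac is the lexicographically least accepting string of length 3.

aac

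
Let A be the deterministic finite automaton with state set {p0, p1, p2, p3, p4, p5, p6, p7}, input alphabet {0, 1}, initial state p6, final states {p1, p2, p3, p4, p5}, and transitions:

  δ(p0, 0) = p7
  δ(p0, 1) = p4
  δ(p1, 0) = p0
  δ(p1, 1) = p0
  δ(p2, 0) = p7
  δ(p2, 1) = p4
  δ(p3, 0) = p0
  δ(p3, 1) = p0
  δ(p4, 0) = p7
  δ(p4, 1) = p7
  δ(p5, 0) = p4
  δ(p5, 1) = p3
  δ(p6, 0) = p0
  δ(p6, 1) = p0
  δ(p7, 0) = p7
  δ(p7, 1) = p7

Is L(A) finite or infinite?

The useful states (reachable from p6 and able to reach an accepting state) are {p0, p4, p6}.
Restricted to these states the transition graph has no cycle, so every accepting path has bounded length and L is finite.

finite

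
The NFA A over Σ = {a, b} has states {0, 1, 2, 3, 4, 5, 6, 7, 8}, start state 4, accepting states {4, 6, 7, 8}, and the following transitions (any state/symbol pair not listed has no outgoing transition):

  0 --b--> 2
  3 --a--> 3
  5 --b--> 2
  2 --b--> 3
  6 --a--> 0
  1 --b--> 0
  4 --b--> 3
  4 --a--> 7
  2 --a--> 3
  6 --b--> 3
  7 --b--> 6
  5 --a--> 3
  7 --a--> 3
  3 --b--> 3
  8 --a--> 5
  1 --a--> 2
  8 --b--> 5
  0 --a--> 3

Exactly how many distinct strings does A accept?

3

The useful subgraph on states {4, 6, 7} is acyclic, so L(A) is finite; the longest accepting path visits 3 useful states, giving maximum string length 2.
Counting accepting paths from 4 by length: 1 of length 0, 1 of length 1, 1 of length 2. Total 3.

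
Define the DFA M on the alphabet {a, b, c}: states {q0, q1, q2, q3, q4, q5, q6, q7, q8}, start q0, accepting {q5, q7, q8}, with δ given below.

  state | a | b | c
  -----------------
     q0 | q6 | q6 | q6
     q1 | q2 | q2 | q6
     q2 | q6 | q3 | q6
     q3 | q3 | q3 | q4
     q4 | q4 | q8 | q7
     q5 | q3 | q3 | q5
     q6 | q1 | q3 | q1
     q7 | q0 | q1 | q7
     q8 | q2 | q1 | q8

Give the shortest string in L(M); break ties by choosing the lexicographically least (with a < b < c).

A breadth-first search from q0 reaches an accepting state first via the path q0 → q6 → q3 → q4 → q8 on input abcb.
No string of length < 4 is accepted (BFS exhausts all shorter strings without reaching an accepting state), and abcb is the lexicographically least accepting string of length 4.

abcb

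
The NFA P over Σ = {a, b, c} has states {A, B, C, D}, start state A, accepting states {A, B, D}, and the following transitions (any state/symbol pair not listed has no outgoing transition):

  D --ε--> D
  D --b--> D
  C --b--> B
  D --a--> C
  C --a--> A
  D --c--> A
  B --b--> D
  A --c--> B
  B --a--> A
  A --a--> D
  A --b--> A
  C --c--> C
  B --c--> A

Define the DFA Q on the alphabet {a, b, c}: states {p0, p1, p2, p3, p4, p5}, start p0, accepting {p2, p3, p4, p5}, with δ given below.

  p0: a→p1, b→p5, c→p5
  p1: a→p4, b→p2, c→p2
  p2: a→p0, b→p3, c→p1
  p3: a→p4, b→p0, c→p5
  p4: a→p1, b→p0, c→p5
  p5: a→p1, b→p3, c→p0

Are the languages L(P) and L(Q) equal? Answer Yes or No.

The empty string ε is accepted by P but rejected by Q.
So L(P) ≠ L(Q).

No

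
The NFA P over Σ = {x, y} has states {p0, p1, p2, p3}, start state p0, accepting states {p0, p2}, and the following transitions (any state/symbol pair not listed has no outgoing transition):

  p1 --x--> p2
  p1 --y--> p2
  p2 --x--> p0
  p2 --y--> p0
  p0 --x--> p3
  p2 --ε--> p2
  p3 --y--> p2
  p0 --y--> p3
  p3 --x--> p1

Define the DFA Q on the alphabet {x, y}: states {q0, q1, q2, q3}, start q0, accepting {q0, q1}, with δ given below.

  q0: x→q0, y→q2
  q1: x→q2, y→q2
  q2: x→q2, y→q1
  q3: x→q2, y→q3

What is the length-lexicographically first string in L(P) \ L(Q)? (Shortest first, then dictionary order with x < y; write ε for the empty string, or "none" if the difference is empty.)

xy

The string xy is accepted by P but not by Q.
No shorter string lies in the difference, and xy is the lexicographically first length-2 string in L(P) \ L(Q).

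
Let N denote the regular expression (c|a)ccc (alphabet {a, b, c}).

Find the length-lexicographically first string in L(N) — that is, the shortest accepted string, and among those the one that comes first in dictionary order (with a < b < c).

accc

By inspection of the expression, no string of length less than 4 matches, and accc is the lexicographically first match of length 4.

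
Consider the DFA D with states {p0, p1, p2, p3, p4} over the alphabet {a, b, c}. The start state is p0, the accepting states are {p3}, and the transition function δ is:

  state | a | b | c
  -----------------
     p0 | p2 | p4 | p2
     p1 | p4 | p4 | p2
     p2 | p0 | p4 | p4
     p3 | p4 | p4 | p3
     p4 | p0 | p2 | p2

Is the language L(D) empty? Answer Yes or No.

Yes

The states reachable from the start state are {p0, p2, p4}.
None of the accepting states {p3} is reachable, so no string is accepted and L(D) = ∅.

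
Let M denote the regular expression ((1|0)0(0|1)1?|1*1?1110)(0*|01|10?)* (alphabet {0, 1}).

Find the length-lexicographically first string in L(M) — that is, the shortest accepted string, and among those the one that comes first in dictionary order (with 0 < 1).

000

By inspection of the expression, no string of length less than 3 matches, and 000 is the lexicographically first match of length 3.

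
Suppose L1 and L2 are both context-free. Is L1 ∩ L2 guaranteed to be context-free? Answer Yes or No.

No

{aⁿbⁿcᵐ : m,n≥0} and {aᵐbⁿcⁿ : m,n≥0} are both context-free, but their intersection {aⁿbⁿcⁿ : n≥0} is not (pumping lemma).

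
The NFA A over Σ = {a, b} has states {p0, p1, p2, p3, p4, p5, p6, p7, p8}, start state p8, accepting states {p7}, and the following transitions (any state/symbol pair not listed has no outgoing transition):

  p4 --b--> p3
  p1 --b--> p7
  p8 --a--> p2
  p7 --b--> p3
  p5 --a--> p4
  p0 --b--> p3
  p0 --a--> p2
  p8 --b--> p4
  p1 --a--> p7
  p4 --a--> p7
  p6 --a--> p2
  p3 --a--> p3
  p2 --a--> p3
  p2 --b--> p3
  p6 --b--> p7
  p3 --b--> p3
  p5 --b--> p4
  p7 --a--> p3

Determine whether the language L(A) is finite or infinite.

finite

The useful states (reachable from p8 and able to reach an accepting state) are {p4, p7, p8}.
Restricted to these states the transition graph has no cycle, so every accepting path has bounded length and L is finite.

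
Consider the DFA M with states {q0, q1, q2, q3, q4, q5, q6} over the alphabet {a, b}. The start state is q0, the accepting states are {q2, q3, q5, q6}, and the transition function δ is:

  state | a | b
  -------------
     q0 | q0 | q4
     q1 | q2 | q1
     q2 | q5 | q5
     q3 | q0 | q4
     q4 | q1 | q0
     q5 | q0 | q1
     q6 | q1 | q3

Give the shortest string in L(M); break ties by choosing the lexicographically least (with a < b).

baa

A breadth-first search from q0 reaches an accepting state first via the path q0 → q4 → q1 → q2 on input baa.
No string of length < 3 is accepted (BFS exhausts all shorter strings without reaching an accepting state), and baa is the lexicographically least accepting string of length 3.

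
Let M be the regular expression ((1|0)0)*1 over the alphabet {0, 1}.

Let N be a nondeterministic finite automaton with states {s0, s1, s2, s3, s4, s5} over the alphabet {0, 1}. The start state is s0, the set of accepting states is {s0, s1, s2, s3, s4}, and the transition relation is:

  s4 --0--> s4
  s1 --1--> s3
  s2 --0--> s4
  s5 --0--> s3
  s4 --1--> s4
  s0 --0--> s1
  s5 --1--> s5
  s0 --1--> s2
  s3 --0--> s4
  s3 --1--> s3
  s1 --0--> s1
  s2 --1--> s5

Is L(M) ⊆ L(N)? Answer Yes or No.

Converting the expression M to a DFA (subset construction, then merging equivalent states) gives the minimal DFA with states {m0, m1, m2, m3}, start state m0, accepting states {m2} and transitions m0: 0→m1, 1→m2; m1: 0→m0, 1→m3; m2: 0→m0, 1→m3; m3: 0→m3, 1→m3.
Exploring the product automaton M × N from the start pair (m0, s0), following both machines on each input symbol, reaches 11 state pairs: (m0, s0), (m1, s1), (m2, s2), (m0, s1), (m3, s3), (m0, s4), (m3, s5), (m2, s3), (m3, s4), (m1, s4), (m2, s4).
M accepts in {m2} and N accepts in {s0, s1, s2, s3, s4}. The reachable pairs whose M-component is accepting are (m2, s2), (m2, s3), (m2, s4); in each of them the N-component is accepting too, so the product for L(M) \ L(N) (M-component accepting, N-component rejecting) has no reachable accepting pair and the difference is empty.
Hence every string in L(M) is also in L(N).

Yes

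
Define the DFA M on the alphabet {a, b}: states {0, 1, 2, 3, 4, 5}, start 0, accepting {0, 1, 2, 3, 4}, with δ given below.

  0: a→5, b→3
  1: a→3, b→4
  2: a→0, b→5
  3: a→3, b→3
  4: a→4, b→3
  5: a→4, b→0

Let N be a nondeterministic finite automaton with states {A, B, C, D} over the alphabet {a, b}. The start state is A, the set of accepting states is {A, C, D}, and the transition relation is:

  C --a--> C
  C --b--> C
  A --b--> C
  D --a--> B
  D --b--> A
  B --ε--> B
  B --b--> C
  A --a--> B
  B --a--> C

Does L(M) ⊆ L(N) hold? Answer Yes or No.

Exploring the product automaton M × N from the start pair (0, A), following both machines on each input symbol, reaches 6 state pairs: (0, A), (5, B), (3, C), (4, C), (0, C), (5, C).
M accepts in {0, 1, 2, 3, 4} and N accepts in {A, C, D}. The reachable pairs whose M-component is accepting are (0, A), (3, C), (4, C), (0, C); in each of them the N-component is accepting too, so the product for L(M) \ L(N) (M-component accepting, N-component rejecting) has no reachable accepting pair and the difference is empty.
Hence every string in L(M) is also in L(N).

Yes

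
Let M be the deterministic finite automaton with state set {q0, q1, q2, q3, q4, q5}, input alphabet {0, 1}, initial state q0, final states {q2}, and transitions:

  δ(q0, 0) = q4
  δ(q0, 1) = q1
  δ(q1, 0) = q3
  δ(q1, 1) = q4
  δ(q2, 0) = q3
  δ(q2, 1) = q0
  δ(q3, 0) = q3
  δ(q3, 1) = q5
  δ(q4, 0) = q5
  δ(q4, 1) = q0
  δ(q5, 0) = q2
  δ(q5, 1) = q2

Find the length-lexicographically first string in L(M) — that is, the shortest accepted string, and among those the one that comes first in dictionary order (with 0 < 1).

000

A breadth-first search from q0 reaches an accepting state first via the path q0 → q4 → q5 → q2 on input 000.
No string of length < 3 is accepted (BFS exhausts all shorter strings without reaching an accepting state), and 000 is the lexicographically least accepting string of length 3.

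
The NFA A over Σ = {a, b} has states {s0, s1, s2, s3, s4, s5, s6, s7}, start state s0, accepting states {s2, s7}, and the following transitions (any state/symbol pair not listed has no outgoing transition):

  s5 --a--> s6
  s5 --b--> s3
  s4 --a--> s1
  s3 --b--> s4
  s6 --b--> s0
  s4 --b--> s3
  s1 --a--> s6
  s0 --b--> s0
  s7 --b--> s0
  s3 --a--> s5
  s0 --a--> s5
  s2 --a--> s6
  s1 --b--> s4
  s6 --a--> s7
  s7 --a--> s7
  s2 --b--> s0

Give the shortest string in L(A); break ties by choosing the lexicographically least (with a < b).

aaa

A breadth-first search from s0 reaches an accepting state first via the path s0 → s5 → s6 → s7 on input aaa.
No string of length < 3 is accepted (BFS exhausts all shorter strings without reaching an accepting state), and aaa is the lexicographically least accepting string of length 3.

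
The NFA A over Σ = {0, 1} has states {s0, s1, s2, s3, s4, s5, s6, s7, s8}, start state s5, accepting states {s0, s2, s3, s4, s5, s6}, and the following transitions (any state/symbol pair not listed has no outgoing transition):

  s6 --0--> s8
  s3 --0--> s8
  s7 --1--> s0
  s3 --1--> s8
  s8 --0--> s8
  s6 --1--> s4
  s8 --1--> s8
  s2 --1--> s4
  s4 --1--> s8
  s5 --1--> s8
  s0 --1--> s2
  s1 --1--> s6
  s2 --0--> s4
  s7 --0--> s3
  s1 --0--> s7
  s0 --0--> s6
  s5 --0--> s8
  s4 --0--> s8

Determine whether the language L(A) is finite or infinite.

The useful states (reachable from s5 and able to reach an accepting state) are {s5}.
Restricted to these states the transition graph has no cycle, so every accepting path has bounded length and L is finite.

finite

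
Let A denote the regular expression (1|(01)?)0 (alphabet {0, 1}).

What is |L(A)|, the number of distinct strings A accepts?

The expression has no Kleene star, so L(A) is finite. Expanding the alternatives gives {0, 10, 010}.
That is 1 of length 1, 1 of length 2, 1 of length 3: 3 strings in all.

3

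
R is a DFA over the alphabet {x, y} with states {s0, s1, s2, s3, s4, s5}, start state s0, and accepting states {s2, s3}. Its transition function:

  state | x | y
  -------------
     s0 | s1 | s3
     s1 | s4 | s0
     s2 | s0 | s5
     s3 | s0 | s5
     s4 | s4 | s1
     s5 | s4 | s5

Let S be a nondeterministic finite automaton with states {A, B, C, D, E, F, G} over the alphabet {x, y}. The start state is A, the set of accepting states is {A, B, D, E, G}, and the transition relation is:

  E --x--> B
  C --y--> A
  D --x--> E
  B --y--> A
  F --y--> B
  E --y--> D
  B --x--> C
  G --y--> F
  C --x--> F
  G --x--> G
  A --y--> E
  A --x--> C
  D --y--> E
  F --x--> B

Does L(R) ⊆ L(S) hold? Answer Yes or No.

Yes

Exploring the product automaton R × S from the start pair (s0, A), following both machines on each input symbol, reaches 18 state pairs: (s0, A), (s1, C), (s3, E), (s4, F), (s0, B), (s5, D), (s4, B), (s1, B), (s3, A), (s4, E), (s5, E), (s4, C), (s1, A), (s0, C), (s1, D), (s0, E), (s1, F), (s3, D).
R accepts in {s2, s3} and S accepts in {A, B, D, E, G}. The reachable pairs whose R-component is accepting are (s3, E), (s3, A), (s3, D); in each of them the S-component is accepting too, so the product for L(R) \ L(S) (R-component accepting, S-component rejecting) has no reachable accepting pair and the difference is empty.
Hence every string in L(R) is also in L(S).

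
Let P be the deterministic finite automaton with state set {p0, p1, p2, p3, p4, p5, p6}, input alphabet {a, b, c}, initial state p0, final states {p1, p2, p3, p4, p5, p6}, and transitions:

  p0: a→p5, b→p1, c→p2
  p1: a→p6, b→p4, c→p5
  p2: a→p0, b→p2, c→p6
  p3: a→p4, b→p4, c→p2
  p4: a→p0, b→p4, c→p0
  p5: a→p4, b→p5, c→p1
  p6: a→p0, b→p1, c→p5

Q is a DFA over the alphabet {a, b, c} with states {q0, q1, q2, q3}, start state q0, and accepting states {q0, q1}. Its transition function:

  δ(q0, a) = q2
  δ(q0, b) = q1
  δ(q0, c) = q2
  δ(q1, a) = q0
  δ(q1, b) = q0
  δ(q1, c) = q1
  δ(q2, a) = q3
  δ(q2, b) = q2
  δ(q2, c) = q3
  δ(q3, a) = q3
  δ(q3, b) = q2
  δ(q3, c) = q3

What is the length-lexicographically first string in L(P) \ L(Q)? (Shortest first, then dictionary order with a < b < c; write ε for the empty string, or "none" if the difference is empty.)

The string a is accepted by P but not by Q.
No shorter string lies in the difference, and a is the lexicographically first length-1 string in L(P) \ L(Q).

a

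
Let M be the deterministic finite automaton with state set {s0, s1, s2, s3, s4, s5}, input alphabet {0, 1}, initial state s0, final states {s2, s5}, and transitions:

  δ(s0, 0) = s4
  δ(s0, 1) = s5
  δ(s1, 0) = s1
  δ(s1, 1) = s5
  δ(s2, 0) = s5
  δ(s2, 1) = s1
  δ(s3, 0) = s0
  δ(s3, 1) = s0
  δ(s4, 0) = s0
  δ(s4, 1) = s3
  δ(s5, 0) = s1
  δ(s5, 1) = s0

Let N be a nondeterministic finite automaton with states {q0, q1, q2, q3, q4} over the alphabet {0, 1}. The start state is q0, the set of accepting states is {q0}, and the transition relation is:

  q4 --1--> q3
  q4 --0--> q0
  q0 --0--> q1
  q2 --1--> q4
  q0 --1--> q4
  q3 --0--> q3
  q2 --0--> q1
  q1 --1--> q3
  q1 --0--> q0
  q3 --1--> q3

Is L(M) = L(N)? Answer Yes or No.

No

The string 1 is accepted by M but rejected by N.
So L(M) ≠ L(N).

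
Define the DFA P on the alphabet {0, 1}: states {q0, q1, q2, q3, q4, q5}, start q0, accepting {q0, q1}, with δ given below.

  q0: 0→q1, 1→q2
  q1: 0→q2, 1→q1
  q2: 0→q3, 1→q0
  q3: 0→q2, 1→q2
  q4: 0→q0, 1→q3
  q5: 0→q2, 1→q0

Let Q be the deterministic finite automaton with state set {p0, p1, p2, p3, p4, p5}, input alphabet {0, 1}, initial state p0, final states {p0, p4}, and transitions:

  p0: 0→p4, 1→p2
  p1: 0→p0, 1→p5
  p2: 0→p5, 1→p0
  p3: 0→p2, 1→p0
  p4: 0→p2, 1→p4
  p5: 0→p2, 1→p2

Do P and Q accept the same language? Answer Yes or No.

Yes

Exploring the product automaton P × Q from the start pair (q0, p0), following both machines on each input symbol, reaches 4 state pairs: (q0, p0), (q1, p4), (q2, p2), (q3, p5).
P accepts in {q0, q1} and Q accepts in {p0, p4}. In every reachable pair the two components are either both accepting — (q0, p0), (q1, p4) — or both non-accepting, so no string is accepted by exactly one of the machines: L(P) \ L(Q) and L(Q) \ L(P) are both empty.
Hence every string is accepted by P iff it is accepted by Q, and the two languages coincide.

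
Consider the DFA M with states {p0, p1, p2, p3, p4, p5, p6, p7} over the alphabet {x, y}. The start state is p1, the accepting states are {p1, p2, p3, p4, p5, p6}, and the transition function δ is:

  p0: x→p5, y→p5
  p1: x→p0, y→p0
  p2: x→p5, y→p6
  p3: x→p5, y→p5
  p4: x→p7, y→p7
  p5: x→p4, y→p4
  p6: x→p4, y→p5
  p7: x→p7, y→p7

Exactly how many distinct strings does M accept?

The useful subgraph on states {p0, p1, p4, p5} is acyclic, so L(M) is finite; the longest accepting path visits 4 useful states, giving maximum string length 3.
Counting accepting paths from p1 by length: 1 of length 0, 4 of length 2, 8 of length 3. Total 13.

13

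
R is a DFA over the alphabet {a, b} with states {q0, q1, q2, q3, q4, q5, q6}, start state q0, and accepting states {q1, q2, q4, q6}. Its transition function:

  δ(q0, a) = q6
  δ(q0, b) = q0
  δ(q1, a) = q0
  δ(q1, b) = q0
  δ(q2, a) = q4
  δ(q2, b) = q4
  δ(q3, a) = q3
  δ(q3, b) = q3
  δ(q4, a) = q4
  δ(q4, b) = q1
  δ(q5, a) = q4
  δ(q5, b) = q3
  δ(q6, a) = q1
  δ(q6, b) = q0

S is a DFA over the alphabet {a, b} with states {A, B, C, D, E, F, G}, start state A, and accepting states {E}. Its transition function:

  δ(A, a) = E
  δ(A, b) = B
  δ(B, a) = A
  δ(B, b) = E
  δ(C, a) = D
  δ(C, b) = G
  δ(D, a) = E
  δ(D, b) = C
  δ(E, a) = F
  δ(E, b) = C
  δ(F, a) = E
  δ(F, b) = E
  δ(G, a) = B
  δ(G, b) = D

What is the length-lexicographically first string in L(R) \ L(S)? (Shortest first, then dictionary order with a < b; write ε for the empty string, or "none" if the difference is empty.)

aa

The string aa is accepted by R but not by S.
No shorter string lies in the difference, and aa is the lexicographically first length-2 string in L(R) \ L(S).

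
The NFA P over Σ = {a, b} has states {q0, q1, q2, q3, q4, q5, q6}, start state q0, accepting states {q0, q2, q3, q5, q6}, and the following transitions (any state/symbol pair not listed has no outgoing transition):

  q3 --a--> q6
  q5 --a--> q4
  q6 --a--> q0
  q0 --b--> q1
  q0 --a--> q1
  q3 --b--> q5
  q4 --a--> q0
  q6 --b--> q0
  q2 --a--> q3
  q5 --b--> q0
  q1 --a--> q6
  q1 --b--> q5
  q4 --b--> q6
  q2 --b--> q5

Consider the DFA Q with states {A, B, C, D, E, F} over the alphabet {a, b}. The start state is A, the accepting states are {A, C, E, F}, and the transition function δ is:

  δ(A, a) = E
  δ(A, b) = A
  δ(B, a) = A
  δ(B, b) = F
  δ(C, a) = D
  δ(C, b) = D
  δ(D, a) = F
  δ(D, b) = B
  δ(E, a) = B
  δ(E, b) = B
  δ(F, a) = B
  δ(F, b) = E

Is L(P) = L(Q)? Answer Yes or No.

No

The string aa is accepted by P but rejected by Q.
So L(P) ≠ L(Q).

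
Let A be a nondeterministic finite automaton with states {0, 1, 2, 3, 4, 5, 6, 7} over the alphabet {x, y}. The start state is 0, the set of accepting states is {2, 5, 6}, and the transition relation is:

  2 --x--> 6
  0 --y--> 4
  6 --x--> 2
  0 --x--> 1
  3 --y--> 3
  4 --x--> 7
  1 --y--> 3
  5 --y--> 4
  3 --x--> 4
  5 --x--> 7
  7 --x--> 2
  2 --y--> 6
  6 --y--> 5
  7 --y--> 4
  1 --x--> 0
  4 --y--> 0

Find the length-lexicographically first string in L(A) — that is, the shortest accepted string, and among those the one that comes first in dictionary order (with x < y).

yxx

A breadth-first search from 0 reaches an accepting state first via the path 0 → 4 → 7 → 2 on input yxx.
No string of length < 3 is accepted (BFS exhausts all shorter strings without reaching an accepting state), and yxx is the lexicographically least accepting string of length 3.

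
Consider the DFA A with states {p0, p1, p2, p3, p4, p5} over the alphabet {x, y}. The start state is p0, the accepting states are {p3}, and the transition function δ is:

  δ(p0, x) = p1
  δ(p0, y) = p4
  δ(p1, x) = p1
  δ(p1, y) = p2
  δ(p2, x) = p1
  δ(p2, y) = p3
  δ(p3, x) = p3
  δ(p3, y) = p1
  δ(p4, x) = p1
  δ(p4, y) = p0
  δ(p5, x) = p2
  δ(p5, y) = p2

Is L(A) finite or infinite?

State p1 is reachable from the start and can reach an accepting state, and it lies on the cycle p1 → p1.
Traversing that cycle any number of times yields accepted strings of unbounded length, so the language is infinite.

infinite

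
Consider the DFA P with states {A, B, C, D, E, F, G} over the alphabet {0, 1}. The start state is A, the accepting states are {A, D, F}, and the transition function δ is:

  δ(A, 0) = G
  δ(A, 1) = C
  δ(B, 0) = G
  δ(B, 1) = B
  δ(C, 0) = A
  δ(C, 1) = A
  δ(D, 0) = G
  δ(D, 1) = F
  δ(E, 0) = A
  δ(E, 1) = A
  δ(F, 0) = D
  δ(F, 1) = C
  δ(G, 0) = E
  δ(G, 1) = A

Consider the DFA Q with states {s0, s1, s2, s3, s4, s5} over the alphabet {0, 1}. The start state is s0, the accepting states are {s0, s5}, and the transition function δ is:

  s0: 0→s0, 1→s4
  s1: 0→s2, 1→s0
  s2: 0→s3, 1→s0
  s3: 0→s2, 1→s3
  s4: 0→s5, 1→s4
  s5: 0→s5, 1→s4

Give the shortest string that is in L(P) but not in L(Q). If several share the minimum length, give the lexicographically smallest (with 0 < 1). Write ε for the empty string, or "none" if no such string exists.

The string 01 is accepted by P but not by Q.
No shorter string lies in the difference, and 01 is the lexicographically first length-2 string in L(P) \ L(Q).

01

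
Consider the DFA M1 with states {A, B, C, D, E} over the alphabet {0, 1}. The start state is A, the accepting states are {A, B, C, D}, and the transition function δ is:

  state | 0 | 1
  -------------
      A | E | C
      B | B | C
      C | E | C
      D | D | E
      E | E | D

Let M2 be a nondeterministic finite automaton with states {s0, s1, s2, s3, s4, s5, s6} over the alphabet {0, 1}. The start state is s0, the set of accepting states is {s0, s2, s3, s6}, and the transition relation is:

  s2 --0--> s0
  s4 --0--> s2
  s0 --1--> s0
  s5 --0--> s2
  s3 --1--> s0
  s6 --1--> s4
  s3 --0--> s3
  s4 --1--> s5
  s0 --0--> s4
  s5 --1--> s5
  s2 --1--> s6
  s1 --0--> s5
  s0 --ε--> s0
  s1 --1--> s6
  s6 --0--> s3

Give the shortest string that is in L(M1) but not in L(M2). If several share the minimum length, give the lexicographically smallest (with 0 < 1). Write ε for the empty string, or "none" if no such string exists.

The string 01 is accepted by M1 but not by M2.
No shorter string lies in the difference, and 01 is the lexicographically first length-2 string in L(M1) \ L(M2).

01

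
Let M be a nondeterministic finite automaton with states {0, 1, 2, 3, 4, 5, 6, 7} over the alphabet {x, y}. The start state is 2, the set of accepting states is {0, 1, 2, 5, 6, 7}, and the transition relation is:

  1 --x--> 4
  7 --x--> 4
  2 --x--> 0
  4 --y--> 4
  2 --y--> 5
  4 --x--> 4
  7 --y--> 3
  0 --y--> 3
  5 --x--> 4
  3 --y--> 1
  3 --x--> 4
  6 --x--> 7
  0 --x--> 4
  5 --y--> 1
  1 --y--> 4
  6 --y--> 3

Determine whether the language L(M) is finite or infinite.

finite

The useful states (reachable from 2 and able to reach an accepting state) are {0, 1, 2, 3, 5}.
Restricted to these states the transition graph has no cycle, so every accepting path has bounded length and L is finite.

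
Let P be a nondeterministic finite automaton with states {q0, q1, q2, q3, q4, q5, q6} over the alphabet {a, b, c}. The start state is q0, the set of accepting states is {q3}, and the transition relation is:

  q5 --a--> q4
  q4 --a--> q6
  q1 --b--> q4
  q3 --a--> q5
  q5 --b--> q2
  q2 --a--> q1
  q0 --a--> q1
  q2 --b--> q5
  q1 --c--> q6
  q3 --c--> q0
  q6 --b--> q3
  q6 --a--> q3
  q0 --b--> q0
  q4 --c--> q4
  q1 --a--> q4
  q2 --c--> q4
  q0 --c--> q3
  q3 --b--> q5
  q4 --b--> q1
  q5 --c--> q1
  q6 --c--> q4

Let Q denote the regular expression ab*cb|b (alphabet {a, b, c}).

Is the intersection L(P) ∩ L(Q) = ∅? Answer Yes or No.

No

The string acb is accepted by both P and Q.
Hence L(P) ∩ L(Q) ≠ ∅.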